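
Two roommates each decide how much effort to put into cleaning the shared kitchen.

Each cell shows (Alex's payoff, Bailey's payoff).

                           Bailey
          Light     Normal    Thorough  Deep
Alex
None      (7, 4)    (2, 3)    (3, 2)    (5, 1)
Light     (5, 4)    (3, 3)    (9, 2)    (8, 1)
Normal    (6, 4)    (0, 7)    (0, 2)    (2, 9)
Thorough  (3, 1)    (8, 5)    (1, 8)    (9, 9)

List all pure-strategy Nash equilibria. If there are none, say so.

Pure-strategy Nash equilibria: (None, Light); (Thorough, Deep)

Mark each player's best response to every combination of opponents' strategies; a profile where every player is best-responding is a pure Nash equilibrium.
Alex against Light: payoffs 7, 5, 6, 3 → best response None.
Alex against Normal: payoffs 2, 3, 0, 8 → best response Thorough.
Alex against Thorough: payoffs 3, 9, 0, 1 → best response Light.
Alex against Deep: payoffs 5, 8, 2, 9 → best response Thorough.
Bailey against None: payoffs 4, 3, 2, 1 → best response Light.
Bailey against Light: payoffs 4, 3, 2, 1 → best response Light.
Bailey against Normal: payoffs 4, 7, 2, 9 → best response Deep.
Bailey against Thorough: payoffs 1, 5, 8, 9 → best response Deep.
Mutual best responses: (None, Light); (Thorough, Deep).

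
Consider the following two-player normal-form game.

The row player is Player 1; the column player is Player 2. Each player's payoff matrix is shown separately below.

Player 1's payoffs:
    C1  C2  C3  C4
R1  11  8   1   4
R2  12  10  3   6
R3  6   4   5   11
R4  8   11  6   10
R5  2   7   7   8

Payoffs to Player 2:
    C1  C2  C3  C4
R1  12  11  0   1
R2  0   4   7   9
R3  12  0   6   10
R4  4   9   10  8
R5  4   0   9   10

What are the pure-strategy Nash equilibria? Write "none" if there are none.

For each strategy profile, look for a profitable unilateral deviation.
(R1, C1): Player 1 can switch to R2 (11 → 12). Not NE.
(R1, C2): Player 1 can switch to R2 (8 → 10). Not NE.
(R1, C3): Player 1 can switch to R2 (1 → 3). Not NE.
(R1, C4): Player 1 can switch to R2 (4 → 6). Not NE.
(R2, C1): Player 2 can switch to C2 (0 → 4). Not NE.
(R2, C2): Player 1 can switch to R4 (10 → 11). Not NE.
(The remaining 14 profiles each have a profitable deviation by the same check.)

none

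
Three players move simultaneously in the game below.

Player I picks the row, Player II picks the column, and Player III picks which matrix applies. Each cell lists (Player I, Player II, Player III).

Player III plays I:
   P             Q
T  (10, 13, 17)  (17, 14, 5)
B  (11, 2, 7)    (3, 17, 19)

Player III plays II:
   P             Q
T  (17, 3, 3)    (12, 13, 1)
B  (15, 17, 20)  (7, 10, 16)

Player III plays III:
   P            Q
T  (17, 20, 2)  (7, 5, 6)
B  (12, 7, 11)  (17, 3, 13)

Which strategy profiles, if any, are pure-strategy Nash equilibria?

No pure-strategy Nash equilibrium.

Player I against (P, I): payoffs 10, 11 → best response B.
Player I against (P, II): payoffs 17, 15 → best response T.
Player I against (P, III): payoffs 17, 12 → best response T.
Player I against (Q, I): payoffs 17, 3 → best response T.
Player I against (Q, II): payoffs 12, 7 → best response T.
Player I against (Q, III): payoffs 7, 17 → best response B.
Player II against (T, I): payoffs 13, 14 → best response Q.
Player II against (T, II): payoffs 3, 13 → best response Q.
Player II against (T, III): payoffs 20, 5 → best response P.
Player II against (B, I): payoffs 2, 17 → best response Q.
Player II against (B, II): payoffs 17, 10 → best response P.
Player II against (B, III): payoffs 7, 3 → best response P.
Player III against (T, P): payoffs 17, 3, 2 → best response I.
Player III against (T, Q): payoffs 5, 1, 6 → best response III.
Player III against (B, P): payoffs 7, 20, 11 → best response II.
Player III against (B, Q): payoffs 19, 16, 13 → best response I.
No profile is a mutual best response for all players.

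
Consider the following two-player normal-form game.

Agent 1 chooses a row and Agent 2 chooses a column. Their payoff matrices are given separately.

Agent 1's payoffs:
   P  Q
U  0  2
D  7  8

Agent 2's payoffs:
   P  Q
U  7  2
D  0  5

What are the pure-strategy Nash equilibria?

The unique pure-strategy Nash equilibrium is (D, Q).

Mark each player's best response to every combination of opponents' strategies; a profile where every player is best-responding is a pure Nash equilibrium.
Agent 1 against P: payoffs 0, 7 → best response D.
Agent 1 against Q: payoffs 2, 8 → best response D.
Agent 2 against U: payoffs 7, 2 → best response P.
Agent 2 against D: payoffs 0, 5 → best response Q.
Mutual best responses: (D, Q).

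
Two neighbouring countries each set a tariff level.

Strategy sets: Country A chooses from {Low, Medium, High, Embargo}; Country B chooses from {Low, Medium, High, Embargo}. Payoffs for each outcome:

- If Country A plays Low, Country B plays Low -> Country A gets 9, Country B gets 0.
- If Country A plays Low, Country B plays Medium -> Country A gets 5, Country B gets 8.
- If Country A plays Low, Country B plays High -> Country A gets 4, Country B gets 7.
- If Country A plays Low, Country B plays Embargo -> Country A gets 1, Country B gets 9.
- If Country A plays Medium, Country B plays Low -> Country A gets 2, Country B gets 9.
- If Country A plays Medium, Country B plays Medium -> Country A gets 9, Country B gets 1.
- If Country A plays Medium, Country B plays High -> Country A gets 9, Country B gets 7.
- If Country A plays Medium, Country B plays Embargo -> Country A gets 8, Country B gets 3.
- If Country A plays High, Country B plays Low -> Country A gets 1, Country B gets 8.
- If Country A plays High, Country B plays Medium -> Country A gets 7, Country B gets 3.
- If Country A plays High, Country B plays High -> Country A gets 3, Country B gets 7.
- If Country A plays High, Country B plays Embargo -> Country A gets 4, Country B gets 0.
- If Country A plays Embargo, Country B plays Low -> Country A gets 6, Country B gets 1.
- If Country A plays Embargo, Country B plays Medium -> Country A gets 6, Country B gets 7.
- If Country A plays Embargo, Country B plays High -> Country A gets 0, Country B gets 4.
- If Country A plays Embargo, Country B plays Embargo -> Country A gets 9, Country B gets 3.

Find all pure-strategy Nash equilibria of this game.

For each player, find the best response to each opponent profile; mutual best responses are the pure NE.
Country A against Low: payoffs 9, 2, 1, 6 → best response Low.
Country A against Medium: payoffs 5, 9, 7, 6 → best response Medium.
Country A against High: payoffs 4, 9, 3, 0 → best response Medium.
Country A against Embargo: payoffs 1, 8, 4, 9 → best response Embargo.
Country B against Low: payoffs 0, 8, 7, 9 → best response Embargo.
Country B against Medium: payoffs 9, 1, 7, 3 → best response Low.
Country B against High: payoffs 8, 3, 7, 0 → best response Low.
Country B against Embargo: payoffs 1, 7, 4, 3 → best response Medium.
No profile is a mutual best response for all players.

No pure-strategy Nash equilibrium.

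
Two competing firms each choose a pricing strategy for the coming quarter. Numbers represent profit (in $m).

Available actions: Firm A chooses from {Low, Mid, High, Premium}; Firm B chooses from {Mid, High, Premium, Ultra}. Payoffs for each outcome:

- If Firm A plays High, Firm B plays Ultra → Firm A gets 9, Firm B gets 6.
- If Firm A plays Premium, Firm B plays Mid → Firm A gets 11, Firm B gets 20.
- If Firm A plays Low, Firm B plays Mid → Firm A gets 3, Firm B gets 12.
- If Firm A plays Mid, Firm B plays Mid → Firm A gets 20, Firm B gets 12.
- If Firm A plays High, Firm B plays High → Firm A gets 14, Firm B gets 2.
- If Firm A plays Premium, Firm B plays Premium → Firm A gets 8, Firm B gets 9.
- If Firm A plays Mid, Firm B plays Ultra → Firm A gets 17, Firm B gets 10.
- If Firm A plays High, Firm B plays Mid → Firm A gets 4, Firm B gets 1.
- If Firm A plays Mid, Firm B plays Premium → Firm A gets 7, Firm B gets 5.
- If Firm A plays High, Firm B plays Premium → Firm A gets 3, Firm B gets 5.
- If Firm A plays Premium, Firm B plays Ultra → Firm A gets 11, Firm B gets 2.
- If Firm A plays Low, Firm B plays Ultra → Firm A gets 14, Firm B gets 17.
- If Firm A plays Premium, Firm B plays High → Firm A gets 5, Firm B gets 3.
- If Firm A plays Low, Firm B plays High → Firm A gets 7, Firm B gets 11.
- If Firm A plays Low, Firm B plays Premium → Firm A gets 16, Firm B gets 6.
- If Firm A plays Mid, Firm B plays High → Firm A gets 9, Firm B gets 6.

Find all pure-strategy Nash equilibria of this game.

(Low, Mid): Firm A can switch to Mid (3 → 20). Not NE.
(Low, High): Firm A can switch to Mid (7 → 9). Not NE.
(Low, Premium): Firm B can switch to Mid (6 → 12). Not NE.
(Low, Ultra): Firm A can switch to Mid (14 → 17). Not NE.
(Mid, Mid): Firm A gets 20, best alternative 11; Firm B gets 12, best alternative 10. No profitable deviation — NE.
(Mid, High): Firm A can switch to High (9 → 14). Not NE.
(Mid, Premium): Firm A can switch to Low (7 → 16). Not NE.
(Mid, Ultra): Firm B can switch to Mid (10 → 12). Not NE.
(High, Mid): Firm A can switch to Mid (4 → 20). Not NE.
(High, High): Firm B can switch to Premium (2 → 5). Not NE.
(High, Premium): Firm A can switch to Low (3 → 16). Not NE.
(The remaining 5 profiles each have a profitable deviation by the same check.)

Pure NE: (Mid, Mid)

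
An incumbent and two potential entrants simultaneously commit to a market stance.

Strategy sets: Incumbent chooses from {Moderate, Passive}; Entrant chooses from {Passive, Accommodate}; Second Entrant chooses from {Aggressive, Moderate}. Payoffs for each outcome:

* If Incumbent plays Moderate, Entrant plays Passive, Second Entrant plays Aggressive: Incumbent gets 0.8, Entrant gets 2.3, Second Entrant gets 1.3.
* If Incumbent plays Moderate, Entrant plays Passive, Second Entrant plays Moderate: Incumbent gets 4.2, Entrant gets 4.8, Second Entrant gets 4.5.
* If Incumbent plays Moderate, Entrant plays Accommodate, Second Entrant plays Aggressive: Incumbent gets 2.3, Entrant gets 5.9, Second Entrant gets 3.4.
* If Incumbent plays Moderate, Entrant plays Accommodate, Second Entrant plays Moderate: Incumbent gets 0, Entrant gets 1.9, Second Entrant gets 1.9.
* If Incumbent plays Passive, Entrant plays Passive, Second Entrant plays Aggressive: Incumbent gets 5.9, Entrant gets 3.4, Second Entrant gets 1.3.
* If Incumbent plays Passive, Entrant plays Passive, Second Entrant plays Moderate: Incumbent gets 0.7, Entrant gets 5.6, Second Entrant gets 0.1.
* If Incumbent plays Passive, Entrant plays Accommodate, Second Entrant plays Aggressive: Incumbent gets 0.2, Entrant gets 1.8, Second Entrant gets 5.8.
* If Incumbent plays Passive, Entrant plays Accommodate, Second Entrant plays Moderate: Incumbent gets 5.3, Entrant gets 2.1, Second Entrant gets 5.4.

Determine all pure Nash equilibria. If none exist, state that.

(Moderate, Passive, Moderate), (Moderate, Accommodate, Aggressive), (Passive, Passive, Aggressive)

Mark each player's best response to every combination of opponents' strategies; a profile where every player is best-responding is a pure Nash equilibrium.
Incumbent against (Passive, Aggressive): payoffs 0.8, 5.9 → best response Passive.
Incumbent against (Passive, Moderate): payoffs 4.2, 0.7 → best response Moderate.
Incumbent against (Accommodate, Aggressive): payoffs 2.3, 0.2 → best response Moderate.
Incumbent against (Accommodate, Moderate): payoffs 0, 5.3 → best response Passive.
Entrant against (Moderate, Aggressive): payoffs 2.3, 5.9 → best response Accommodate.
Entrant against (Moderate, Moderate): payoffs 4.8, 1.9 → best response Passive.
Entrant against (Passive, Aggressive): payoffs 3.4, 1.8 → best response Passive.
Entrant against (Passive, Moderate): payoffs 5.6, 2.1 → best response Passive.
Second Entrant against (Moderate, Passive): payoffs 1.3, 4.5 → best response Moderate.
Second Entrant against (Moderate, Accommodate): payoffs 3.4, 1.9 → best response Aggressive.
Second Entrant against (Passive, Passive): payoffs 1.3, 0.1 → best response Aggressive.
Second Entrant against (Passive, Accommodate): payoffs 5.8, 5.4 → best response Aggressive.
Mutual best responses: (Moderate, Passive, Moderate); (Moderate, Accommodate, Aggressive); (Passive, Passive, Aggressive).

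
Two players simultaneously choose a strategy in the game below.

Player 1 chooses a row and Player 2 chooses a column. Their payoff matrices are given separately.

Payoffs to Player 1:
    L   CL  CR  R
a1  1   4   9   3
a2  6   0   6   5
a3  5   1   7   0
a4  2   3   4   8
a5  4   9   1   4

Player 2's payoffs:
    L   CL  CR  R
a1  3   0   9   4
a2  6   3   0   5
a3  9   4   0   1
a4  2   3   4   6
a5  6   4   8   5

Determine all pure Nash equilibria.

Mark each player's best response to every combination of opponents' strategies; a profile where every player is best-responding is a pure Nash equilibrium.
Player 1 against L: payoffs 1, 6, 5, 2, 4 → best response a2.
Player 1 against CL: payoffs 4, 0, 1, 3, 9 → best response a5.
Player 1 against CR: payoffs 9, 6, 7, 4, 1 → best response a1.
Player 1 against R: payoffs 3, 5, 0, 8, 4 → best response a4.
Player 2 against a1: payoffs 3, 0, 9, 4 → best response CR.
Player 2 against a2: payoffs 6, 3, 0, 5 → best response L.
Player 2 against a3: payoffs 9, 4, 0, 1 → best response L.
Player 2 against a4: payoffs 2, 3, 4, 6 → best response R.
Player 2 against a5: payoffs 6, 4, 8, 5 → best response CR.
Mutual best responses: (a1, CR); (a2, L); (a4, R).

Pure-strategy Nash equilibria: (a1, CR); (a2, L); (a4, R)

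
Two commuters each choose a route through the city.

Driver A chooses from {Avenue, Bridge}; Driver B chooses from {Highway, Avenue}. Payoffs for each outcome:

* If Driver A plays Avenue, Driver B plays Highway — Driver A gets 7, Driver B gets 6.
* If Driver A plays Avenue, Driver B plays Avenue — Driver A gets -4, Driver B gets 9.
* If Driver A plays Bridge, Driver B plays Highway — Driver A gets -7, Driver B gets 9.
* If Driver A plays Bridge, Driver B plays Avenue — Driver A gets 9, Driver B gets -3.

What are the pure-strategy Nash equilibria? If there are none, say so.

(Avenue, Highway): Driver B can switch to Avenue (6 → 9). Not NE.
(Avenue, Avenue): Driver A can switch to Bridge (-4 → 9). Not NE.
(Bridge, Highway): Driver A can switch to Avenue (-7 → 7). Not NE.
(Bridge, Avenue): Driver B can switch to Highway (-3 → 9). Not NE.

No pure-strategy Nash equilibrium.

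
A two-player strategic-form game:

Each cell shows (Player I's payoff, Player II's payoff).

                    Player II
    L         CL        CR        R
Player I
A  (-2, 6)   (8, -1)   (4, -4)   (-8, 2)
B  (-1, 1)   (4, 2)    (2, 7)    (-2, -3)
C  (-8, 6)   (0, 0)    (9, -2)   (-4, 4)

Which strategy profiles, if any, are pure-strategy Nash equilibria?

Player I against L: payoffs -2, -1, -8 → best response B.
Player I against CL: payoffs 8, 4, 0 → best response A.
Player I against CR: payoffs 4, 2, 9 → best response C.
Player I against R: payoffs -8, -2, -4 → best response B.
Player II against A: payoffs 6, -1, -4, 2 → best response L.
Player II against B: payoffs 1, 2, 7, -3 → best response CR.
Player II against C: payoffs 6, 0, -2, 4 → best response L.
No profile is a mutual best response for all players.

This game has no pure Nash equilibrium.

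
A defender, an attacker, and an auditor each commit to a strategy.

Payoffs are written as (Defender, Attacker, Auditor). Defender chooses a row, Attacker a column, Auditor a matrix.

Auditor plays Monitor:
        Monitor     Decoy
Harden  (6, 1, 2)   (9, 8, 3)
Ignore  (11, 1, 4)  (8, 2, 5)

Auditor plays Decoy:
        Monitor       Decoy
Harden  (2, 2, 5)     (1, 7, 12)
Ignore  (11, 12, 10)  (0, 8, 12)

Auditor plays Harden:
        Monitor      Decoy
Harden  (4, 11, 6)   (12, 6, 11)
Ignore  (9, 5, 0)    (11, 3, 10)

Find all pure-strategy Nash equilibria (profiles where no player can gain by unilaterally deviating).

Pure-strategy Nash equilibria: (Harden, Decoy, Decoy) and (Ignore, Monitor, Decoy)

Defender against (Monitor, Monitor): payoffs 6, 11 → best response Ignore.
Defender against (Monitor, Decoy): payoffs 2, 11 → best response Ignore.
Defender against (Monitor, Harden): payoffs 4, 9 → best response Ignore.
Defender against (Decoy, Monitor): payoffs 9, 8 → best response Harden.
Defender against (Decoy, Decoy): payoffs 1, 0 → best response Harden.
Defender against (Decoy, Harden): payoffs 12, 11 → best response Harden.
Attacker against (Harden, Monitor): payoffs 1, 8 → best response Decoy.
Attacker against (Harden, Decoy): payoffs 2, 7 → best response Decoy.
Attacker against (Harden, Harden): payoffs 11, 6 → best response Monitor.
Attacker against (Ignore, Monitor): payoffs 1, 2 → best response Decoy.
Attacker against (Ignore, Decoy): payoffs 12, 8 → best response Monitor.
Attacker against (Ignore, Harden): payoffs 5, 3 → best response Monitor.
Auditor against (Harden, Monitor): payoffs 2, 5, 6 → best response Harden.
Auditor against (Harden, Decoy): payoffs 3, 12, 11 → best response Decoy.
Auditor against (Ignore, Monitor): payoffs 4, 10, 0 → best response Decoy.
Auditor against (Ignore, Decoy): payoffs 5, 12, 10 → best response Decoy.
Mutual best responses: (Harden, Decoy, Decoy); (Ignore, Monitor, Decoy).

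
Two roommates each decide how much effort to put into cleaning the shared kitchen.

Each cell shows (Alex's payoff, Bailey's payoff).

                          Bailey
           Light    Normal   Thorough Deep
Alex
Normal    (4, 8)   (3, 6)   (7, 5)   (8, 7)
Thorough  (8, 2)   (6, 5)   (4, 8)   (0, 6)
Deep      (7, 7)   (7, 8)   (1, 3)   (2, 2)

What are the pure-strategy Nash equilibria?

For each player, find the best response to each opponent profile; mutual best responses are the pure NE.
Alex against Light: payoffs 4, 8, 7 → best response Thorough.
Alex against Normal: payoffs 3, 6, 7 → best response Deep.
Alex against Thorough: payoffs 7, 4, 1 → best response Normal.
Alex against Deep: payoffs 8, 0, 2 → best response Normal.
Bailey against Normal: payoffs 8, 6, 5, 7 → best response Light.
Bailey against Thorough: payoffs 2, 5, 8, 6 → best response Thorough.
Bailey against Deep: payoffs 7, 8, 3, 2 → best response Normal.
Mutual best responses: (Deep, Normal).

The unique pure-strategy Nash equilibrium is (Deep, Normal).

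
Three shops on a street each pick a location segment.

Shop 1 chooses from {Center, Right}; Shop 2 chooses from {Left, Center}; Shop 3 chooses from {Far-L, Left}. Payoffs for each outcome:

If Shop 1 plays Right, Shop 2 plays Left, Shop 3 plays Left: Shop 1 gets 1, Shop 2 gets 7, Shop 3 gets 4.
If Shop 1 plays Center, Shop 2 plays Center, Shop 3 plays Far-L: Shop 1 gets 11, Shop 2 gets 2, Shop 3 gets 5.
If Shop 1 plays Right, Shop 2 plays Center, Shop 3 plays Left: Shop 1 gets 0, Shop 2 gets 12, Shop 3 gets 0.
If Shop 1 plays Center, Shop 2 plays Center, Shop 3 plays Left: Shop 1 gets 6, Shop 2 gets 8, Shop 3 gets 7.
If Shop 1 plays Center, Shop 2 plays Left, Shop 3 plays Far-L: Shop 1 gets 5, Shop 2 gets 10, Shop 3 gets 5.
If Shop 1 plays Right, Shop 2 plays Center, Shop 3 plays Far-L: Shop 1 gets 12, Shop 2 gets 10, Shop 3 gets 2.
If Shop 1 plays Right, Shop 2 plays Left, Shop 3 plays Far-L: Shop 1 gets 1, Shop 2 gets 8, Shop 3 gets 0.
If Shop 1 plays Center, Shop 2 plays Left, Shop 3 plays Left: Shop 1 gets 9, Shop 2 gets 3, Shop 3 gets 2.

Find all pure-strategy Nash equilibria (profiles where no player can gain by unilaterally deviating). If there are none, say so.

Mark each player's best response to every combination of opponents' strategies; a profile where every player is best-responding is a pure Nash equilibrium.
Shop 1 against (Left, Far-L): payoffs 5, 1 → best response Center.
Shop 1 against (Left, Left): payoffs 9, 1 → best response Center.
Shop 1 against (Center, Far-L): payoffs 11, 12 → best response Right.
Shop 1 against (Center, Left): payoffs 6, 0 → best response Center.
Shop 2 against (Center, Far-L): payoffs 10, 2 → best response Left.
Shop 2 against (Center, Left): payoffs 3, 8 → best response Center.
Shop 2 against (Right, Far-L): payoffs 8, 10 → best response Center.
Shop 2 against (Right, Left): payoffs 7, 12 → best response Center.
Shop 3 against (Center, Left): payoffs 5, 2 → best response Far-L.
Shop 3 against (Center, Center): payoffs 5, 7 → best response Left.
Shop 3 against (Right, Left): payoffs 0, 4 → best response Left.
Shop 3 against (Right, Center): payoffs 2, 0 → best response Far-L.
Mutual best responses: (Center, Left, Far-L); (Center, Center, Left); (Right, Center, Far-L).

The pure Nash equilibria are (Center, Left, Far-L); (Center, Center, Left); (Right, Center, Far-L).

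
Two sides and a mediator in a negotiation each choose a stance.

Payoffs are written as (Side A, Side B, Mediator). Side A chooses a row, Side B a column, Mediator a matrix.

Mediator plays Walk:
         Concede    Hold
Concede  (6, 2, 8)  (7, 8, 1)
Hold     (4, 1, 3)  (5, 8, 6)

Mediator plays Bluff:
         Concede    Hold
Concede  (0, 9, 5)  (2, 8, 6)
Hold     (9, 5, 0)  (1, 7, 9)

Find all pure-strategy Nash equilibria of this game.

none

Mark each player's best response to every combination of opponents' strategies; a profile where every player is best-responding is a pure Nash equilibrium.
Side A against (Concede, Walk): payoffs 6, 4 → best response Concede.
Side A against (Concede, Bluff): payoffs 0, 9 → best response Hold.
Side A against (Hold, Walk): payoffs 7, 5 → best response Concede.
Side A against (Hold, Bluff): payoffs 2, 1 → best response Concede.
Side B against (Concede, Walk): payoffs 2, 8 → best response Hold.
Side B against (Concede, Bluff): payoffs 9, 8 → best response Concede.
Side B against (Hold, Walk): payoffs 1, 8 → best response Hold.
Side B against (Hold, Bluff): payoffs 5, 7 → best response Hold.
Mediator against (Concede, Concede): payoffs 8, 5 → best response Walk.
Mediator against (Concede, Hold): payoffs 1, 6 → best response Bluff.
Mediator against (Hold, Concede): payoffs 3, 0 → best response Walk.
Mediator against (Hold, Hold): payoffs 6, 9 → best response Bluff.
No profile is a mutual best response for all players.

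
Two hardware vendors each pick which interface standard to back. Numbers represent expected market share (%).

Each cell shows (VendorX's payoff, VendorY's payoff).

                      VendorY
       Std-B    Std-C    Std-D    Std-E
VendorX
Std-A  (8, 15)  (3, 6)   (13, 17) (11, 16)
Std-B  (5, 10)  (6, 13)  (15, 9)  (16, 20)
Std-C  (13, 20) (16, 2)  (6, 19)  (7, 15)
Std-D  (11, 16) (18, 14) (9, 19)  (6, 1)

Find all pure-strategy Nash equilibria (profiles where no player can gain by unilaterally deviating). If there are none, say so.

VendorX against Std-B: payoffs 8, 5, 13, 11 → best response Std-C.
VendorX against Std-C: payoffs 3, 6, 16, 18 → best response Std-D.
VendorX against Std-D: payoffs 13, 15, 6, 9 → best response Std-B.
VendorX against Std-E: payoffs 11, 16, 7, 6 → best response Std-B.
VendorY against Std-A: payoffs 15, 6, 17, 16 → best response Std-D.
VendorY against Std-B: payoffs 10, 13, 9, 20 → best response Std-E.
VendorY against Std-C: payoffs 20, 2, 19, 15 → best response Std-B.
VendorY against Std-D: payoffs 16, 14, 19, 1 → best response Std-D.
Mutual best responses: (Std-B, Std-E); (Std-C, Std-B).

Pure-strategy Nash equilibria: (Std-B, Std-E); (Std-C, Std-B)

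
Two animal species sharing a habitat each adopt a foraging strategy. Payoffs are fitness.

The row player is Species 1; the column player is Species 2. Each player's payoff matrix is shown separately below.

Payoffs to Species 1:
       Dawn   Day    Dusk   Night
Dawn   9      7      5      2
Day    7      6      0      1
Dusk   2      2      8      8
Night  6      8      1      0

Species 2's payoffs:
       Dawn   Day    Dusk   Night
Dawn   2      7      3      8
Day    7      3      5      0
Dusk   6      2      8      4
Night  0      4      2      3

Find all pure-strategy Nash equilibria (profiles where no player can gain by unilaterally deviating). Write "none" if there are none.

For each strategy profile, look for a profitable unilateral deviation.
(Dawn, Dawn): Species 2 can switch to Day (2 → 7). Not NE.
(Dawn, Day): Species 1 can switch to Night (7 → 8). Not NE.
(Dawn, Dusk): Species 1 can switch to Dusk (5 → 8). Not NE.
(Dawn, Night): Species 1 can switch to Dusk (2 → 8). Not NE.
(Day, Dawn): Species 1 can switch to Dawn (7 → 9). Not NE.
(Day, Day): Species 1 can switch to Dawn (6 → 7). Not NE.
(Dusk, Dusk): Species 1 gets 8, best alternative 5; Species 2 gets 8, best alternative 6. No profitable deviation — NE.
(Night, Day): Species 1 gets 8, best alternative 7; Species 2 gets 4, best alternative 3. No profitable deviation — NE.
(The remaining 8 profiles each have a profitable deviation by the same check.)

(Dusk, Dusk) and (Night, Day)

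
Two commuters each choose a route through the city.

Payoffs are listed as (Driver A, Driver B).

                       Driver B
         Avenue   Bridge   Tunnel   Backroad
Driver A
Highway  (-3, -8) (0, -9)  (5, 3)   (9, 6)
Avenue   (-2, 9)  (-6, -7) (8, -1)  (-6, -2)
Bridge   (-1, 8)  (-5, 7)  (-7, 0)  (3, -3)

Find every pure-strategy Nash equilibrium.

Pure-strategy Nash equilibria: (Highway, Backroad) and (Bridge, Avenue)

For each strategy profile, look for a profitable unilateral deviation.
(Highway, Avenue): Driver A can switch to Avenue (-3 → -2). Not NE.
(Highway, Bridge): Driver B can switch to Avenue (-9 → -8). Not NE.
(Highway, Tunnel): Driver A can switch to Avenue (5 → 8). Not NE.
(Highway, Backroad): Driver A gets 9, best alternative 3; Driver B gets 6, best alternative 3. No profitable deviation — NE.
(Avenue, Avenue): Driver A can switch to Bridge (-2 → -1). Not NE.
(Avenue, Bridge): Driver A can switch to Highway (-6 → 0). Not NE.
(Avenue, Tunnel): Driver B can switch to Avenue (-1 → 9). Not NE.
(Bridge, Avenue): Driver A gets -1, best alternative -2; Driver B gets 8, best alternative 7. No profitable deviation — NE.
(The remaining 4 profiles each have a profitable deviation by the same check.)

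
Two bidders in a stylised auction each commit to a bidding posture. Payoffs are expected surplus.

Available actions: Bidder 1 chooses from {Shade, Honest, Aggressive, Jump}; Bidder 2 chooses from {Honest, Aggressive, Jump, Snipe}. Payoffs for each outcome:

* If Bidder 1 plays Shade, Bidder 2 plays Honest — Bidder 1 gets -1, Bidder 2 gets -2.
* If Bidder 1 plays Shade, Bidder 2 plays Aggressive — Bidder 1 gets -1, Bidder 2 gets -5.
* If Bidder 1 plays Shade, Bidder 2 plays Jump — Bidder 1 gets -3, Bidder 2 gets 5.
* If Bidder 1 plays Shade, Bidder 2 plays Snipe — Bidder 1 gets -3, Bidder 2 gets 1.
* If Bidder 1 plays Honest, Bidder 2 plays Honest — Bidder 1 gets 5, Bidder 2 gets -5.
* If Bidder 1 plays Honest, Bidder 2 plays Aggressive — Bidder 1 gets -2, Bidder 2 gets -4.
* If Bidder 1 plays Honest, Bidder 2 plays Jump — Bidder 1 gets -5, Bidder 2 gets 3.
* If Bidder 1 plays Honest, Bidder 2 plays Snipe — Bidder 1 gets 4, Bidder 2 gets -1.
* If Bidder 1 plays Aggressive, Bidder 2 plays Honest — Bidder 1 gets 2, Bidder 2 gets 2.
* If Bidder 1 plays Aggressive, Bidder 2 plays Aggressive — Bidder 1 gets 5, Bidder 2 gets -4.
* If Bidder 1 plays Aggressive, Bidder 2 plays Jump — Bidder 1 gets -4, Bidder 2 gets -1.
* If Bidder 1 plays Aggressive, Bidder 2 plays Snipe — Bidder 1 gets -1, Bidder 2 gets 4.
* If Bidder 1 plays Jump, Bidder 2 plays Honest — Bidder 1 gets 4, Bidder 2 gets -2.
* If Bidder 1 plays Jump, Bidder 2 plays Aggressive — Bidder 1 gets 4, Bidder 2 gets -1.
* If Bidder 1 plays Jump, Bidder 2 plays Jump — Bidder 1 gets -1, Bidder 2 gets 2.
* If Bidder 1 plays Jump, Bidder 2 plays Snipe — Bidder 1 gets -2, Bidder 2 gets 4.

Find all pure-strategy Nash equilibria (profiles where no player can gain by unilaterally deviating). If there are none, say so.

This game has no pure Nash equilibrium.

For each strategy profile, look for a profitable unilateral deviation.
(Shade, Honest): Bidder 1 can switch to Honest (-1 → 5). Not NE.
(Shade, Aggressive): Bidder 1 can switch to Aggressive (-1 → 5). Not NE.
(Shade, Jump): Bidder 1 can switch to Jump (-3 → -1). Not NE.
(Shade, Snipe): Bidder 1 can switch to Honest (-3 → 4). Not NE.
(Honest, Honest): Bidder 2 can switch to Aggressive (-5 → -4). Not NE.
(Honest, Aggressive): Bidder 1 can switch to Shade (-2 → -1). Not NE.
(Honest, Jump): Bidder 1 can switch to Shade (-5 → -3). Not NE.
(Honest, Snipe): Bidder 2 can switch to Jump (-1 → 3). Not NE.
(Aggressive, Honest): Bidder 1 can switch to Honest (2 → 5). Not NE.
(Aggressive, Aggressive): Bidder 2 can switch to Honest (-4 → 2). Not NE.
(Aggressive, Jump): Bidder 1 can switch to Shade (-4 → -3). Not NE.
(Aggressive, Snipe): Bidder 1 can switch to Honest (-1 → 4). Not NE.
(The remaining 4 profiles each have a profitable deviation by the same check.)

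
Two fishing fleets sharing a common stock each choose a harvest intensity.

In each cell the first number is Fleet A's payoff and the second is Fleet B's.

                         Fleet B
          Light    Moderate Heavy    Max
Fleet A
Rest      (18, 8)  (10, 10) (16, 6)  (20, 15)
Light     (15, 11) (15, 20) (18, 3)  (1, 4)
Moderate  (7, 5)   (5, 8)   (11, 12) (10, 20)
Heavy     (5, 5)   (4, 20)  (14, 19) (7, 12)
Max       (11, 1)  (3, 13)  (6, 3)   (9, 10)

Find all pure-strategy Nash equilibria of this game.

(Rest, Max), (Light, Moderate)

Fleet A against Light: payoffs 18, 15, 7, 5, 11 → best response Rest.
Fleet A against Moderate: payoffs 10, 15, 5, 4, 3 → best response Light.
Fleet A against Heavy: payoffs 16, 18, 11, 14, 6 → best response Light.
Fleet A against Max: payoffs 20, 1, 10, 7, 9 → best response Rest.
Fleet B against Rest: payoffs 8, 10, 6, 15 → best response Max.
Fleet B against Light: payoffs 11, 20, 3, 4 → best response Moderate.
Fleet B against Moderate: payoffs 5, 8, 12, 20 → best response Max.
Fleet B against Heavy: payoffs 5, 20, 19, 12 → best response Moderate.
Fleet B against Max: payoffs 1, 13, 3, 10 → best response Moderate.
Mutual best responses: (Rest, Max); (Light, Moderate).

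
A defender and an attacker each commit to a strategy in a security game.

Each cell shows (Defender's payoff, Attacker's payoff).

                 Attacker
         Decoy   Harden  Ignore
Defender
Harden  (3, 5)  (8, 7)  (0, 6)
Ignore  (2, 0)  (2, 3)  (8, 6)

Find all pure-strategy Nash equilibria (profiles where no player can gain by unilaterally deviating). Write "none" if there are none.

(Harden, Harden); (Ignore, Ignore)

(Harden, Decoy): Attacker can switch to Harden (5 → 7). Not NE.
(Harden, Harden): Defender gets 8, best alternative 2; Attacker gets 7, best alternative 6. No profitable deviation — NE.
(Harden, Ignore): Defender can switch to Ignore (0 → 8). Not NE.
(Ignore, Decoy): Defender can switch to Harden (2 → 3). Not NE.
(Ignore, Harden): Defender can switch to Harden (2 → 8). Not NE.
(Ignore, Ignore): Defender gets 8, best alternative 0; Attacker gets 6, best alternative 3. No profitable deviation — NE.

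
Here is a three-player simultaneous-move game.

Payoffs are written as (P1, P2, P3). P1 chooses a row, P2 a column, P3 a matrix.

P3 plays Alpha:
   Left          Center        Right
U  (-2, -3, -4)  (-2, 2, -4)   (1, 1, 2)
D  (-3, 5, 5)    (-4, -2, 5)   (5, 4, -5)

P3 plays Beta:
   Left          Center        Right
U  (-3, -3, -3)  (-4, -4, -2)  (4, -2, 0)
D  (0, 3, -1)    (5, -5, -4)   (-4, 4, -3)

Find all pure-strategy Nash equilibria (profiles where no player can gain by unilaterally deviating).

Mark each player's best response to every combination of opponents' strategies; a profile where every player is best-responding is a pure Nash equilibrium.
P1 against (Left, Alpha): payoffs -2, -3 → best response U.
P1 against (Left, Beta): payoffs -3, 0 → best response D.
P1 against (Center, Alpha): payoffs -2, -4 → best response U.
P1 against (Center, Beta): payoffs -4, 5 → best response D.
P1 against (Right, Alpha): payoffs 1, 5 → best response D.
P1 against (Right, Beta): payoffs 4, -4 → best response U.
P2 against (U, Alpha): payoffs -3, 2, 1 → best response Center.
P2 against (U, Beta): payoffs -3, -4, -2 → best response Right.
P2 against (D, Alpha): payoffs 5, -2, 4 → best response Left.
P2 against (D, Beta): payoffs 3, -5, 4 → best response Right.
P3 against (U, Left): payoffs -4, -3 → best response Beta.
P3 against (U, Center): payoffs -4, -2 → best response Beta.
P3 against (U, Right): payoffs 2, 0 → best response Alpha.
P3 against (D, Left): payoffs 5, -1 → best response Alpha.
P3 against (D, Center): payoffs 5, -4 → best response Alpha.
P3 against (D, Right): payoffs -5, -3 → best response Beta.
No profile is a mutual best response for all players.

No pure-strategy Nash equilibrium.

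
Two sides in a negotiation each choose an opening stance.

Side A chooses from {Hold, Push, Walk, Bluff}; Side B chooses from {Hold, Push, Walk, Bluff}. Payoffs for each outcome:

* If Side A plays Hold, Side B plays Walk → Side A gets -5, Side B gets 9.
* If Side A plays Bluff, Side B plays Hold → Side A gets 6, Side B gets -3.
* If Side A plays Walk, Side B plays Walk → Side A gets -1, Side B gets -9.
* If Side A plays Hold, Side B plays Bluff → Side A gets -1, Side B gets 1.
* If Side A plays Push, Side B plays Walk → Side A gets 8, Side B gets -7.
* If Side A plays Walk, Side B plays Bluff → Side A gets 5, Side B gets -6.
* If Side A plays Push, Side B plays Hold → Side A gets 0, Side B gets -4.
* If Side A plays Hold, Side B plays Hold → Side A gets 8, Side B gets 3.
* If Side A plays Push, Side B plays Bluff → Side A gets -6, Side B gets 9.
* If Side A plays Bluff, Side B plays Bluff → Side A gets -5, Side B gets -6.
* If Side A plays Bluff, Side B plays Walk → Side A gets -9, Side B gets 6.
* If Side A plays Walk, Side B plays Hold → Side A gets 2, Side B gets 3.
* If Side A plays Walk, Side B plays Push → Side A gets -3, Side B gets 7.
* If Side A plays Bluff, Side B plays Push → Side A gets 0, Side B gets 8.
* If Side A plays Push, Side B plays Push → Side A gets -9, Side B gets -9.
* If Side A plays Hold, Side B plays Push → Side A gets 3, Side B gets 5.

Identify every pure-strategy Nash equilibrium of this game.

none

Mark each player's best response to every combination of opponents' strategies; a profile where every player is best-responding is a pure Nash equilibrium.
Side A against Hold: payoffs 8, 0, 2, 6 → best response Hold.
Side A against Push: payoffs 3, -9, -3, 0 → best response Hold.
Side A against Walk: payoffs -5, 8, -1, -9 → best response Push.
Side A against Bluff: payoffs -1, -6, 5, -5 → best response Walk.
Side B against Hold: payoffs 3, 5, 9, 1 → best response Walk.
Side B against Push: payoffs -4, -9, -7, 9 → best response Bluff.
Side B against Walk: payoffs 3, 7, -9, -6 → best response Push.
Side B against Bluff: payoffs -3, 8, 6, -6 → best response Push.
No profile is a mutual best response for all players.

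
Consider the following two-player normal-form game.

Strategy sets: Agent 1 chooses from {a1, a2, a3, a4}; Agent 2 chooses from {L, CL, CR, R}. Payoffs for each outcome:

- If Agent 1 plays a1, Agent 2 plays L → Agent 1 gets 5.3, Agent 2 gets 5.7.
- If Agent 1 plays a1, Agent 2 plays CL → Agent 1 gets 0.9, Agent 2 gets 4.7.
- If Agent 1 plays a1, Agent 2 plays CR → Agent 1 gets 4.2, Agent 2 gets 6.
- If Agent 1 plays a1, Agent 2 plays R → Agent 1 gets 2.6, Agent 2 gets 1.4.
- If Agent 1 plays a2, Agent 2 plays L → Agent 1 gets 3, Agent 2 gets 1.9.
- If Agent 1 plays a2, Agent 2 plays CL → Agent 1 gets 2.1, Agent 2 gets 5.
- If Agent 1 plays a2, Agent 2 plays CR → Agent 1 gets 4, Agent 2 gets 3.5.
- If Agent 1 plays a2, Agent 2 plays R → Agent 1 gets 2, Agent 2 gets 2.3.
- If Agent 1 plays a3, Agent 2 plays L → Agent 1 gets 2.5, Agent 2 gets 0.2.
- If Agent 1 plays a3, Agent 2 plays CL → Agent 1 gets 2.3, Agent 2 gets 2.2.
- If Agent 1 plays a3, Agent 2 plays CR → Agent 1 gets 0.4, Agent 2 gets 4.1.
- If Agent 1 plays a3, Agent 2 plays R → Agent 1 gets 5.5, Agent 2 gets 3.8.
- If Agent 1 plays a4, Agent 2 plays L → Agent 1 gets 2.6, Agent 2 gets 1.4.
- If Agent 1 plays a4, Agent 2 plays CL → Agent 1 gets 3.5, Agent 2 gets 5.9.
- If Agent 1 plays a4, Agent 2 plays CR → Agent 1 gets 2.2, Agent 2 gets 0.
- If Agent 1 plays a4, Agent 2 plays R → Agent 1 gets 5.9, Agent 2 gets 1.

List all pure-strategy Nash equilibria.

For each strategy profile, look for a profitable unilateral deviation.
(a1, L): Agent 2 can switch to CR (5.7 → 6). Not NE.
(a1, CL): Agent 1 can switch to a2 (0.9 → 2.1). Not NE.
(a1, CR): Agent 1 gets 4.2, best alternative 4; Agent 2 gets 6, best alternative 5.7. No profitable deviation — NE.
(a1, R): Agent 1 can switch to a3 (2.6 → 5.5). Not NE.
(a2, L): Agent 1 can switch to a1 (3 → 5.3). Not NE.
(a2, CL): Agent 1 can switch to a3 (2.1 → 2.3). Not NE.
(a2, CR): Agent 1 can switch to a1 (4 → 4.2). Not NE.
(a2, R): Agent 1 can switch to a1 (2 → 2.6). Not NE.
(a3, L): Agent 1 can switch to a1 (2.5 → 5.3). Not NE.
(a4, CL): Agent 1 gets 3.5, best alternative 2.3; Agent 2 gets 5.9, best alternative 1.4. No profitable deviation — NE.
(The remaining 6 profiles each have a profitable deviation by the same check.)

(a1, CR) and (a4, CL)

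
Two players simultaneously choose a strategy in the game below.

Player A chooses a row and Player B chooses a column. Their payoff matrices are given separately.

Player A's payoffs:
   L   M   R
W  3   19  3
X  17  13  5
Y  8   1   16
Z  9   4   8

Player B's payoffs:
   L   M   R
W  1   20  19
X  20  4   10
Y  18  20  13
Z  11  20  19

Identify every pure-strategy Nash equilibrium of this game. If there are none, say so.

(W, M) and (X, L)

Check each profile: it is a Nash equilibrium iff no player can strictly gain by switching unilaterally.
(W, L): Player A can switch to X (3 → 17). Not NE.
(W, M): Player A gets 19, best alternative 13; Player B gets 20, best alternative 19. No profitable deviation — NE.
(W, R): Player A can switch to X (3 → 5). Not NE.
(X, L): Player A gets 17, best alternative 9; Player B gets 20, best alternative 10. No profitable deviation — NE.
(X, M): Player A can switch to W (13 → 19). Not NE.
(X, R): Player A can switch to Y (5 → 16). Not NE.
(Y, L): Player A can switch to X (8 → 17). Not NE.
(Y, M): Player A can switch to W (1 → 19). Not NE.
(Y, R): Player B can switch to L (13 → 18). Not NE.
(Z, L): Player A can switch to X (9 → 17). Not NE.
(Z, M): Player A can switch to W (4 → 19). Not NE.
(Z, R): Player A can switch to Y (8 → 16). Not NE.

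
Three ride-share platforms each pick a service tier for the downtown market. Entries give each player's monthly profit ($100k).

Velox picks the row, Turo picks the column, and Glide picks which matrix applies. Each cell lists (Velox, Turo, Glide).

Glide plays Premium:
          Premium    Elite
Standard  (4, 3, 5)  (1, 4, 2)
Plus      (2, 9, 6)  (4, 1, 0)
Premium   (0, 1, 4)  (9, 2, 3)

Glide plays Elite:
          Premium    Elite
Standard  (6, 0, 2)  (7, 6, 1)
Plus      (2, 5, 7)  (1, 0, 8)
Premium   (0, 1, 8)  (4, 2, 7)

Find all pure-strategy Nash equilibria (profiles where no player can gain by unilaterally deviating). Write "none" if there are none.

none

(Standard, Premium, Premium): Turo can switch to Elite (3 → 4). Not NE.
(Standard, Premium, Elite): Turo can switch to Elite (0 → 6). Not NE.
(Standard, Elite, Premium): Velox can switch to Plus (1 → 4). Not NE.
(Standard, Elite, Elite): Glide can switch to Premium (1 → 2). Not NE.
(Plus, Premium, Premium): Velox can switch to Standard (2 → 4). Not NE.
(Plus, Premium, Elite): Velox can switch to Standard (2 → 6). Not NE.
(Plus, Elite, Premium): Velox can switch to Premium (4 → 9). Not NE.
(Plus, Elite, Elite): Velox can switch to Standard (1 → 7). Not NE.
(The remaining 4 profiles each have a profitable deviation by the same check.)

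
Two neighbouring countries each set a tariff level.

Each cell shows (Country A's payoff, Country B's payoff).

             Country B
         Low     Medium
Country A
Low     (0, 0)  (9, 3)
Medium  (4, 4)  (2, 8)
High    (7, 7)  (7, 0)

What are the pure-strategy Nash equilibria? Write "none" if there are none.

The pure Nash equilibria are (Low, Medium); (High, Low).

For each player, find the best response to each opponent profile; mutual best responses are the pure NE.
Country A against Low: payoffs 0, 4, 7 → best response High.
Country A against Medium: payoffs 9, 2, 7 → best response Low.
Country B against Low: payoffs 0, 3 → best response Medium.
Country B against Medium: payoffs 4, 8 → best response Medium.
Country B against High: payoffs 7, 0 → best response Low.
Mutual best responses: (Low, Medium); (High, Low).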